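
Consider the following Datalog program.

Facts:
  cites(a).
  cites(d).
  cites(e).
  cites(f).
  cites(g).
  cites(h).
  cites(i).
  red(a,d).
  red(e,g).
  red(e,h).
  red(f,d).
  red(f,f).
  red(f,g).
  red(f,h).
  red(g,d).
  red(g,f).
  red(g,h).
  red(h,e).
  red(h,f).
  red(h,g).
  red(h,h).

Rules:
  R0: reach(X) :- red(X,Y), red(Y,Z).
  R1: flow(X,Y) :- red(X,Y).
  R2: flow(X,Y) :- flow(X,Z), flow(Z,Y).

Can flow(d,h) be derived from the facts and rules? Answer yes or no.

round 1: derive flow(a,d) via R1 from red(a,d)
round 1: derive flow(e,g) via R1 from red(e,g)
round 1: derive flow(e,h) via R1 from red(e,h)
round 1: derive flow(f,d) via R1 from red(f,d)
round 1: derive flow(f,f) via R1 from red(f,f)
round 1: derive flow(f,g) via R1 from red(f,g)
round 1: derive flow(f,h) via R1 from red(f,h)
round 1: derive flow(g,d) via R1 from red(g,d)
round 1: derive flow(g,f) via R1 from red(g,f)
round 1: derive flow(g,h) via R1 from red(g,h)
round 1: derive flow(h,e) via R1 from red(h,e)
round 1: derive flow(h,f) via R1 from red(h,f)
round 1: derive flow(h,g) via R1 from red(h,g)
round 1: derive flow(h,h) via R1 from red(h,h)
round 2: derive flow(e,d) via R2 from flow(e,g), flow(g,d)
round 2: derive flow(e,e) via R2 from flow(e,h), flow(h,e)
round 2: derive flow(e,f) via R2 from flow(e,g), flow(g,f)
round 2: derive flow(f,e) via R2 from flow(f,h), flow(h,e)
round 2: derive flow(g,e) via R2 from flow(g,h), flow(h,e)
round 2: derive flow(g,g) via R2 from flow(g,f), flow(f,g)
round 2: derive flow(h,d) via R2 from flow(h,f), flow(f,d)

no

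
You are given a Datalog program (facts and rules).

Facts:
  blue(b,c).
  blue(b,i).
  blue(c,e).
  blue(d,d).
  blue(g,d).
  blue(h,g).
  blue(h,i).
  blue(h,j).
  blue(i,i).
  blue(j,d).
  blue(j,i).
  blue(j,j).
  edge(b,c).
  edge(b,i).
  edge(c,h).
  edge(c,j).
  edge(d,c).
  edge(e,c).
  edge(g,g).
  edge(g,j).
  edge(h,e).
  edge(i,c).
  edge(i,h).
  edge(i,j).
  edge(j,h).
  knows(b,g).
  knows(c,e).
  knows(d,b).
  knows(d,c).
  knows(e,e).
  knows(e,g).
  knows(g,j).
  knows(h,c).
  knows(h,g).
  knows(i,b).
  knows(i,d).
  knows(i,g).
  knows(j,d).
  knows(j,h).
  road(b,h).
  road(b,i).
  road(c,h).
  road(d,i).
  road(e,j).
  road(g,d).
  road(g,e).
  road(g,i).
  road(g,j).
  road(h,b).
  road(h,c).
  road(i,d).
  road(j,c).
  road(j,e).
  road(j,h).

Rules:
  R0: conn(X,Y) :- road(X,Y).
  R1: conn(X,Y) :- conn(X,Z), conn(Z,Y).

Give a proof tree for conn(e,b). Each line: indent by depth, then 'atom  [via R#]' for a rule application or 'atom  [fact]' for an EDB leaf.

round 1: derive conn(b,h) via R0 from road(b,h)
round 1: derive conn(b,i) via R0 from road(b,i)
round 1: derive conn(c,h) via R0 from road(c,h)
round 1: derive conn(d,i) via R0 from road(d,i)
round 1: derive conn(e,j) via R0 from road(e,j)
round 1: derive conn(g,d) via R0 from road(g,d)
round 1: derive conn(g,e) via R0 from road(g,e)
round 1: derive conn(g,i) via R0 from road(g,i)
round 1: derive conn(g,j) via R0 from road(g,j)
round 1: derive conn(h,b) via R0 from road(h,b)
round 1: derive conn(h,c) via R0 from road(h,c)
round 1: derive conn(i,d) via R0 from road(i,d)
round 1: derive conn(j,c) via R0 from road(j,c)
round 1: derive conn(j,e) via R0 from road(j,e)
round 1: derive conn(j,h) via R0 from road(j,h)
round 2: derive conn(b,b) via R1 from conn(b,h), conn(h,b)
round 2: derive conn(b,c) via R1 from conn(b,h), conn(h,c)
round 2: derive conn(b,d) via R1 from conn(b,i), conn(i,d)
round 2: derive conn(c,b) via R1 from conn(c,h), conn(h,b)
round 2: derive conn(c,c) via R1 from conn(c,h), conn(h,c)
round 2: derive conn(d,d) via R1 from conn(d,i), conn(i,d)
round 2: derive conn(e,c) via R1 from conn(e,j), conn(j,c)
round 2: derive conn(e,e) via R1 from conn(e,j), conn(j,e)
round 2: derive conn(e,h) via R1 from conn(e,j), conn(j,h)
round 2: derive conn(g,c) via R1 from conn(g,j), conn(j,c)
round 2: derive conn(g,h) via R1 from conn(g,j), conn(j,h)
round 2: derive conn(h,h) via R1 from conn(h,b), conn(b,h)
round 2: derive conn(h,i) via R1 from conn(h,b), conn(b,i)
round 2: derive conn(i,i) via R1 from conn(i,d), conn(d,i)
round 2: derive conn(j,b) via R1 from conn(j,h), conn(h,b)
round 2: derive conn(j,j) via R1 from conn(j,e), conn(e,j)
round 3: derive conn(c,d) via R1 from conn(c,b), conn(b,d)
round 3: derive conn(c,i) via R1 from conn(c,b), conn(b,i)
round 3: derive conn(e,b) via R1 from conn(e,c), conn(c,b)
round 3: derive conn(e,i) via R1 from conn(e,h), conn(h,i)
round 3: derive conn(g,b) via R1 from conn(g,c), conn(c,b)
round 3: derive conn(h,d) via R1 from conn(h,b), conn(b,d)
round 3: derive conn(j,d) via R1 from conn(j,b), conn(b,d)
round 3: derive conn(j,i) via R1 from conn(j,b), conn(b,i)
round 4: derive conn(e,d) via R1 from conn(e,b), conn(b,d)

conn(e,b)  [via R1]
  conn(e,c)  [via R1]
    conn(e,j)  [via R0]
      road(e,j)  [fact]
    conn(j,c)  [via R0]
      road(j,c)  [fact]
  conn(c,b)  [via R1]
    conn(c,h)  [via R0]
      road(c,h)  [fact]
    conn(h,b)  [via R0]
      road(h,b)  [fact]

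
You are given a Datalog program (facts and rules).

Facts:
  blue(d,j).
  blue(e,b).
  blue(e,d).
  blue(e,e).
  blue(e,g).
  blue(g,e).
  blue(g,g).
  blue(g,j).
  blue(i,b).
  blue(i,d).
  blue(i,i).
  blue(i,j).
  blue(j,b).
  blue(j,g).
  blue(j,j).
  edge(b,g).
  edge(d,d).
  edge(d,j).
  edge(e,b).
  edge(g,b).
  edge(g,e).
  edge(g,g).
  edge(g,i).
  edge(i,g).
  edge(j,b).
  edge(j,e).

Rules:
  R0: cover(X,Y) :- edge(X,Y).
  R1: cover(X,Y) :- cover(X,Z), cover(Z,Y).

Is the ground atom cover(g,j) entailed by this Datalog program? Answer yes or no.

round 1: derive cover(b,g) via R0 from edge(b,g)
round 1: derive cover(d,d) via R0 from edge(d,d)
round 1: derive cover(d,j) via R0 from edge(d,j)
round 1: derive cover(e,b) via R0 from edge(e,b)
round 1: derive cover(g,b) via R0 from edge(g,b)
round 1: derive cover(g,e) via R0 from edge(g,e)
round 1: derive cover(g,g) via R0 from edge(g,g)
round 1: derive cover(g,i) via R0 from edge(g,i)
round 1: derive cover(i,g) via R0 from edge(i,g)
round 1: derive cover(j,b) via R0 from edge(j,b)
round 1: derive cover(j,e) via R0 from edge(j,e)
round 2: derive cover(b,b) via R1 from cover(b,g), cover(g,b)
round 2: derive cover(b,e) via R1 from cover(b,g), cover(g,e)
round 2: derive cover(b,i) via R1 from cover(b,g), cover(g,i)
round 2: derive cover(d,b) via R1 from cover(d,j), cover(j,b)
round 2: derive cover(d,e) via R1 from cover(d,j), cover(j,e)
round 2: derive cover(e,g) via R1 from cover(e,b), cover(b,g)
round 2: derive cover(i,b) via R1 from cover(i,g), cover(g,b)
round 2: derive cover(i,e) via R1 from cover(i,g), cover(g,e)
round 2: derive cover(i,i) via R1 from cover(i,g), cover(g,i)
round 2: derive cover(j,g) via R1 from cover(j,b), cover(b,g)
round 3: derive cover(d,g) via R1 from cover(d,b), cover(b,g)
round 3: derive cover(d,i) via R1 from cover(d,b), cover(b,i)
round 3: derive cover(e,e) via R1 from cover(e,b), cover(b,e)
round 3: derive cover(e,i) via R1 from cover(e,b), cover(b,i)
round 3: derive cover(j,i) via R1 from cover(j,b), cover(b,i)

no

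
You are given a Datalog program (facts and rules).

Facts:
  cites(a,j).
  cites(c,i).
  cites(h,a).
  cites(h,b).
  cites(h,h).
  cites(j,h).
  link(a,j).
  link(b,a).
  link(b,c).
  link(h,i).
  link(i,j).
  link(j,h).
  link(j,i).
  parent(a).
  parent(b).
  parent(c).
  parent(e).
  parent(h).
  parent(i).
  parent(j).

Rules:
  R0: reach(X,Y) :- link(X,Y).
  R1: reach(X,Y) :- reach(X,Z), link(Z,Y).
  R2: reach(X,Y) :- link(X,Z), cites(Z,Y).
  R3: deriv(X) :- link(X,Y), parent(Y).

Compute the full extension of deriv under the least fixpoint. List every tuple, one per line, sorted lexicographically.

round 1: derive deriv(a) via R3 from link(a,j), parent(j)
round 1: derive deriv(b) via R3 from link(b,a), parent(a)
round 1: derive deriv(h) via R3 from link(h,i), parent(i)
round 1: derive deriv(i) via R3 from link(i,j), parent(j)
round 1: derive deriv(j) via R3 from link(j,h), parent(h)

deriv(a)
deriv(b)
deriv(h)
deriv(i)
deriv(j)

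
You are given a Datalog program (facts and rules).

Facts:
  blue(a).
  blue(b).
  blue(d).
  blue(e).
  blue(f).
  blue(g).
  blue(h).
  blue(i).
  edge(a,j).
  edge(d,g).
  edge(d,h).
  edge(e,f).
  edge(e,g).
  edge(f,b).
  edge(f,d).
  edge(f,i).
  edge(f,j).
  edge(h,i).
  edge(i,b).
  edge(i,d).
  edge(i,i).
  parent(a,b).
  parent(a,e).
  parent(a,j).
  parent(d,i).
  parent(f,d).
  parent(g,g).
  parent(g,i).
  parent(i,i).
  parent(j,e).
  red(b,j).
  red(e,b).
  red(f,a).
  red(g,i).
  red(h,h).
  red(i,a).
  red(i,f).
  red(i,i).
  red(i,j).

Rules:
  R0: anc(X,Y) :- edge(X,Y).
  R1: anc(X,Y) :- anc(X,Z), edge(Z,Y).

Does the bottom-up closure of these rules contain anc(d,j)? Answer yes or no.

round 1: derive anc(a,j) via R0 from edge(a,j)
round 1: derive anc(d,g) via R0 from edge(d,g)
round 1: derive anc(d,h) via R0 from edge(d,h)
round 1: derive anc(e,f) via R0 from edge(e,f)
round 1: derive anc(e,g) via R0 from edge(e,g)
round 1: derive anc(f,b) via R0 from edge(f,b)
round 1: derive anc(f,d) via R0 from edge(f,d)
round 1: derive anc(f,i) via R0 from edge(f,i)
round 1: derive anc(f,j) via R0 from edge(f,j)
round 1: derive anc(h,i) via R0 from edge(h,i)
round 1: derive anc(i,b) via R0 from edge(i,b)
round 1: derive anc(i,d) via R0 from edge(i,d)
round 1: derive anc(i,i) via R0 from edge(i,i)
round 2: derive anc(d,i) via R1 from anc(d,h), edge(h,i)
round 2: derive anc(e,b) via R1 from anc(e,f), edge(f,b)
round 2: derive anc(e,d) via R1 from anc(e,f), edge(f,d)
round 2: derive anc(e,i) via R1 from anc(e,f), edge(f,i)
round 2: derive anc(e,j) via R1 from anc(e,f), edge(f,j)
round 2: derive anc(f,g) via R1 from anc(f,d), edge(d,g)
round 2: derive anc(f,h) via R1 from anc(f,d), edge(d,h)
round 2: derive anc(h,b) via R1 from anc(h,i), edge(i,b)
round 2: derive anc(h,d) via R1 from anc(h,i), edge(i,d)
round 2: derive anc(i,g) via R1 from anc(i,d), edge(d,g)
round 2: derive anc(i,h) via R1 from anc(i,d), edge(d,h)
round 3: derive anc(d,b) via R1 from anc(d,i), edge(i,b)
round 3: derive anc(d,d) via R1 from anc(d,i), edge(i,d)
round 3: derive anc(e,h) via R1 from anc(e,d), edge(d,h)
round 3: derive anc(h,g) via R1 from anc(h,d), edge(d,g)
round 3: derive anc(h,h) via R1 from anc(h,d), edge(d,h)

no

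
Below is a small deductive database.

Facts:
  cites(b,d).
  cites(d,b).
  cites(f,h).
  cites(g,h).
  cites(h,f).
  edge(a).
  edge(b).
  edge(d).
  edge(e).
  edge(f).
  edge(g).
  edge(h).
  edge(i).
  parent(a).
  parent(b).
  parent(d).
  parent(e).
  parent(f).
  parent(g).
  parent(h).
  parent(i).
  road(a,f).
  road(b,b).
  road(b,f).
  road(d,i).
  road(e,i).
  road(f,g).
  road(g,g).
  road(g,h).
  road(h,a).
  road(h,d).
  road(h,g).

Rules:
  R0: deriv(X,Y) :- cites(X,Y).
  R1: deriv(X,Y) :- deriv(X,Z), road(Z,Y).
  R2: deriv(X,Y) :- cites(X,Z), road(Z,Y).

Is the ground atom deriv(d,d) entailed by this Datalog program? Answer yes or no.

round 1: derive deriv(b,d) via R0 from cites(b,d)
round 1: derive deriv(d,b) via R0 from cites(d,b)
round 1: derive deriv(f,h) via R0 from cites(f,h)
round 1: derive deriv(g,h) via R0 from cites(g,h)
round 1: derive deriv(h,f) via R0 from cites(h,f)
round 1: derive deriv(b,i) via R2 from cites(b,d), road(d,i)
round 1: derive deriv(d,f) via R2 from cites(d,b), road(b,f)
round 1: derive deriv(f,a) via R2 from cites(f,h), road(h,a)
round 1: derive deriv(f,d) via R2 from cites(f,h), road(h,d)
round 1: derive deriv(f,g) via R2 from cites(f,h), road(h,g)
round 1: derive deriv(g,a) via R2 from cites(g,h), road(h,a)
round 1: derive deriv(g,d) via R2 from cites(g,h), road(h,d)
round 1: derive deriv(g,g) via R2 from cites(g,h), road(h,g)
round 1: derive deriv(h,g) via R2 from cites(h,f), road(f,g)
round 2: derive deriv(d,g) via R1 from deriv(d,f), road(f,g)
round 2: derive deriv(f,f) via R1 from deriv(f,a), road(a,f)
round 2: derive deriv(f,i) via R1 from deriv(f,d), road(d,i)
round 2: derive deriv(g,f) via R1 from deriv(g,a), road(a,f)
round 2: derive deriv(g,i) via R1 from deriv(g,d), road(d,i)
round 2: derive deriv(h,h) via R1 from deriv(h,g), road(g,h)
round 3: derive deriv(d,h) via R1 from deriv(d,g), road(g,h)
round 3: derive deriv(h,a) via R1 from deriv(h,h), road(h,a)
round 3: derive deriv(h,d) via R1 from deriv(h,h), road(h,d)
round 4: derive deriv(d,a) via R1 from deriv(d,h), road(h,a)
round 4: derive deriv(d,d) via R1 from deriv(d,h), road(h,d)
round 4: derive deriv(h,i) via R1 from deriv(h,d), road(d,i)
round 5: derive deriv(d,i) via R1 from deriv(d,d), road(d,i)

yes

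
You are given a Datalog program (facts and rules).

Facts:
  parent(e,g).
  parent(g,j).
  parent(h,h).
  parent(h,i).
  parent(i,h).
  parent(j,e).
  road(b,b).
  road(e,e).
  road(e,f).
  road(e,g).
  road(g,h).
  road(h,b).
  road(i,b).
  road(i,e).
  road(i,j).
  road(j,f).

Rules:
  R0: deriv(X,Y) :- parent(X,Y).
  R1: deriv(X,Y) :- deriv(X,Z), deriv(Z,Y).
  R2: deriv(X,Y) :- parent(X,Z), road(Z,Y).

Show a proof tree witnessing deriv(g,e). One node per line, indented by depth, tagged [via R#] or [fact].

round 1: derive deriv(e,g) via R0 from parent(e,g)
round 1: derive deriv(g,j) via R0 from parent(g,j)
round 1: derive deriv(h,h) via R0 from parent(h,h)
round 1: derive deriv(h,i) via R0 from parent(h,i)
round 1: derive deriv(i,h) via R0 from parent(i,h)
round 1: derive deriv(j,e) via R0 from parent(j,e)
round 1: derive deriv(e,h) via R2 from parent(e,g), road(g,h)
round 1: derive deriv(g,f) via R2 from parent(g,j), road(j,f)
round 1: derive deriv(h,b) via R2 from parent(h,h), road(h,b)
round 1: derive deriv(h,e) via R2 from parent(h,i), road(i,e)
round 1: derive deriv(h,j) via R2 from parent(h,i), road(i,j)
round 1: derive deriv(i,b) via R2 from parent(i,h), road(h,b)
round 1: derive deriv(j,f) via R2 from parent(j,e), road(e,f)
round 1: derive deriv(j,g) via R2 from parent(j,e), road(e,g)
round 2: derive deriv(e,b) via R1 from deriv(e,h), deriv(h,b)
round 2: derive deriv(e,e) via R1 from deriv(e,h), deriv(h,e)
round 2: derive deriv(e,f) via R1 from deriv(e,g), deriv(g,f)
round 2: derive deriv(e,i) via R1 from deriv(e,h), deriv(h,i)
round 2: derive deriv(e,j) via R1 from deriv(e,g), deriv(g,j)
round 2: derive deriv(g,e) via R1 from deriv(g,j), deriv(j,e)
round 2: derive deriv(g,g) via R1 from deriv(g,j), deriv(j,g)
round 2: derive deriv(h,f) via R1 from deriv(h,j), deriv(j,f)
round 2: derive deriv(h,g) via R1 from deriv(h,e), deriv(e,g)
round 2: derive deriv(i,e) via R1 from deriv(i,h), deriv(h,e)
round 2: derive deriv(i,i) via R1 from deriv(i,h), deriv(h,i)
round 2: derive deriv(i,j) via R1 from deriv(i,h), deriv(h,j)
round 2: derive deriv(j,h) via R1 from deriv(j,e), deriv(e,h)
round 2: derive deriv(j,j) via R1 from deriv(j,g), deriv(g,j)
round 3: derive deriv(g,b) via R1 from deriv(g,e), deriv(e,b)
round 3: derive deriv(g,h) via R1 from deriv(g,e), deriv(e,h)
round 3: derive deriv(g,i) via R1 from deriv(g,e), deriv(e,i)
round 3: derive deriv(i,f) via R1 from deriv(i,e), deriv(e,f)
round 3: derive deriv(i,g) via R1 from deriv(i,e), deriv(e,g)
round 3: derive deriv(j,b) via R1 from deriv(j,e), deriv(e,b)
round 3: derive deriv(j,i) via R1 from deriv(j,e), deriv(e,i)

deriv(g,e)  [via R1]
  deriv(g,j)  [via R0]
    parent(g,j)  [fact]
  deriv(j,e)  [via R0]
    parent(j,e)  [fact]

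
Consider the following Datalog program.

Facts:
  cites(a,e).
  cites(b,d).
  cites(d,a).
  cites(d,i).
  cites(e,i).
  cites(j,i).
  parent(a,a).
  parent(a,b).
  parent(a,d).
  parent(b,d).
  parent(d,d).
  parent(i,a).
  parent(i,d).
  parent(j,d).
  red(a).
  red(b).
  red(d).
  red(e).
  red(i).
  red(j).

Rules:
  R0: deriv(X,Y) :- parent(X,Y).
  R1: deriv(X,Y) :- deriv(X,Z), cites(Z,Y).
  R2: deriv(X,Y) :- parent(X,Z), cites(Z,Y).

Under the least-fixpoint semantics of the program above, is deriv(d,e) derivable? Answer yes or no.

round 1: derive deriv(a,a) via R0 from parent(a,a)
round 1: derive deriv(a,b) via R0 from parent(a,b)
round 1: derive deriv(a,d) via R0 from parent(a,d)
round 1: derive deriv(b,d) via R0 from parent(b,d)
round 1: derive deriv(d,d) via R0 from parent(d,d)
round 1: derive deriv(i,a) via R0 from parent(i,a)
round 1: derive deriv(i,d) via R0 from parent(i,d)
round 1: derive deriv(j,d) via R0 from parent(j,d)
round 1: derive deriv(a,e) via R2 from parent(a,a), cites(a,e)
round 1: derive deriv(a,i) via R2 from parent(a,d), cites(d,i)
round 1: derive deriv(b,a) via R2 from parent(b,d), cites(d,a)
round 1: derive deriv(b,i) via R2 from parent(b,d), cites(d,i)
round 1: derive deriv(d,a) via R2 from parent(d,d), cites(d,a)
round 1: derive deriv(d,i) via R2 from parent(d,d), cites(d,i)
round 1: derive deriv(i,e) via R2 from parent(i,a), cites(a,e)
round 1: derive deriv(i,i) via R2 from parent(i,d), cites(d,i)
round 1: derive deriv(j,a) via R2 from parent(j,d), cites(d,a)
round 1: derive deriv(j,i) via R2 from parent(j,d), cites(d,i)
round 2: derive deriv(b,e) via R1 from deriv(b,a), cites(a,e)
round 2: derive deriv(d,e) via R1 from deriv(d,a), cites(a,e)
round 2: derive deriv(j,e) via R1 from deriv(j,a), cites(a,e)

yes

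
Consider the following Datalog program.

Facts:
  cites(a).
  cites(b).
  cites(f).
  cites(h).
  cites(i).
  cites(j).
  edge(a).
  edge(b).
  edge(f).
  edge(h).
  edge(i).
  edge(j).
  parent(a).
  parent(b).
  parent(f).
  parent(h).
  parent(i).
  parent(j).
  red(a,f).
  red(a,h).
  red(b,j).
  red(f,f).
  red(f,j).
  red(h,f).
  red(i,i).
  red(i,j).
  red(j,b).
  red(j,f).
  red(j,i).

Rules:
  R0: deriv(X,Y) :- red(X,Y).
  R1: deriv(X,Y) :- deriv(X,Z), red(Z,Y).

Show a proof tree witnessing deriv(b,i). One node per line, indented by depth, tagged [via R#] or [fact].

deriv(b,i)  [via R1]
  deriv(b,j)  [via R0]
    red(b,j)  [fact]
  red(j,i)  [fact]

round 1: derive deriv(a,f) via R0 from red(a,f)
round 1: derive deriv(a,h) via R0 from red(a,h)
round 1: derive deriv(b,j) via R0 from red(b,j)
round 1: derive deriv(f,f) via R0 from red(f,f)
round 1: derive deriv(f,j) via R0 from red(f,j)
round 1: derive deriv(h,f) via R0 from red(h,f)
round 1: derive deriv(i,i) via R0 from red(i,i)
round 1: derive deriv(i,j) via R0 from red(i,j)
round 1: derive deriv(j,b) via R0 from red(j,b)
round 1: derive deriv(j,f) via R0 from red(j,f)
round 1: derive deriv(j,i) via R0 from red(j,i)
round 2: derive deriv(a,j) via R1 from deriv(a,f), red(f,j)
round 2: derive deriv(b,b) via R1 from deriv(b,j), red(j,b)
round 2: derive deriv(b,f) via R1 from deriv(b,j), red(j,f)
round 2: derive deriv(b,i) via R1 from deriv(b,j), red(j,i)
round 2: derive deriv(f,b) via R1 from deriv(f,j), red(j,b)
round 2: derive deriv(f,i) via R1 from deriv(f,j), red(j,i)
round 2: derive deriv(h,j) via R1 from deriv(h,f), red(f,j)
round 2: derive deriv(i,b) via R1 from deriv(i,j), red(j,b)
round 2: derive deriv(i,f) via R1 from deriv(i,j), red(j,f)
round 2: derive deriv(j,j) via R1 from deriv(j,b), red(b,j)
round 3: derive deriv(a,b) via R1 from deriv(a,j), red(j,b)
round 3: derive deriv(a,i) via R1 from deriv(a,j), red(j,i)
round 3: derive deriv(h,b) via R1 from deriv(h,j), red(j,b)
round 3: derive deriv(h,i) via R1 from deriv(h,j), red(j,i)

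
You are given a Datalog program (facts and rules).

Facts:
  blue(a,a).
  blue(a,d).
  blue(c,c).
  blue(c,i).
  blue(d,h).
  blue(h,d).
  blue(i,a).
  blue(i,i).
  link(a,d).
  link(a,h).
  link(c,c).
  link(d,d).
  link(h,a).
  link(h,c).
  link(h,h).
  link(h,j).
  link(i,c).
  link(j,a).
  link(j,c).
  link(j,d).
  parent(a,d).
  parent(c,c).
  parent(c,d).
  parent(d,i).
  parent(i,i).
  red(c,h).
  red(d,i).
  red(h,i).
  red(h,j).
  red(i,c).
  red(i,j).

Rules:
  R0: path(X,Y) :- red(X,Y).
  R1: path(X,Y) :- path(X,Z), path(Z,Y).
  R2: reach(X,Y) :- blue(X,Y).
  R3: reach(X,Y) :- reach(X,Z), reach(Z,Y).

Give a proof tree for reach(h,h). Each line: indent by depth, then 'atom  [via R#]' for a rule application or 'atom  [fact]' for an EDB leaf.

round 1: derive reach(a,a) via R2 from blue(a,a)
round 1: derive reach(a,d) via R2 from blue(a,d)
round 1: derive reach(c,c) via R2 from blue(c,c)
round 1: derive reach(c,i) via R2 from blue(c,i)
round 1: derive reach(d,h) via R2 from blue(d,h)
round 1: derive reach(h,d) via R2 from blue(h,d)
round 1: derive reach(i,a) via R2 from blue(i,a)
round 1: derive reach(i,i) via R2 from blue(i,i)
round 2: derive reach(a,h) via R3 from reach(a,d), reach(d,h)
round 2: derive reach(c,a) via R3 from reach(c,i), reach(i,a)
round 2: derive reach(d,d) via R3 from reach(d,h), reach(h,d)
round 2: derive reach(h,h) via R3 from reach(h,d), reach(d,h)
round 2: derive reach(i,d) via R3 from reach(i,a), reach(a,d)
round 3: derive reach(c,d) via R3 from reach(c,a), reach(a,d)
round 3: derive reach(c,h) via R3 from reach(c,a), reach(a,h)
round 3: derive reach(i,h) via R3 from reach(i,a), reach(a,h)

reach(h,h)  [via R3]
  reach(h,d)  [via R2]
    blue(h,d)  [fact]
  reach(d,h)  [via R2]
    blue(d,h)  [fact]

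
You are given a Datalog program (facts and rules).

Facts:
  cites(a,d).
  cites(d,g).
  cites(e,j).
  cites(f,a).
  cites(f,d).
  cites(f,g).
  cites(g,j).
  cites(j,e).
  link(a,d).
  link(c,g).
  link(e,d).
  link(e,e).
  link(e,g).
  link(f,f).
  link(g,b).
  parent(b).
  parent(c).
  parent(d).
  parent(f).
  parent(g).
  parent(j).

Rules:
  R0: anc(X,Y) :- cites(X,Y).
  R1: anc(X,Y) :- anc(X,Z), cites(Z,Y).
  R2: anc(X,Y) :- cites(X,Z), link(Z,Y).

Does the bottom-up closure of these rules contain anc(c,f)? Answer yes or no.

no

round 1: derive anc(a,d) via R0 from cites(a,d)
round 1: derive anc(d,g) via R0 from cites(d,g)
round 1: derive anc(e,j) via R0 from cites(e,j)
round 1: derive anc(f,a) via R0 from cites(f,a)
round 1: derive anc(f,d) via R0 from cites(f,d)
round 1: derive anc(f,g) via R0 from cites(f,g)
round 1: derive anc(g,j) via R0 from cites(g,j)
round 1: derive anc(j,e) via R0 from cites(j,e)
round 1: derive anc(d,b) via R2 from cites(d,g), link(g,b)
round 1: derive anc(f,b) via R2 from cites(f,g), link(g,b)
round 1: derive anc(j,d) via R2 from cites(j,e), link(e,d)
round 1: derive anc(j,g) via R2 from cites(j,e), link(e,g)
round 2: derive anc(a,g) via R1 from anc(a,d), cites(d,g)
round 2: derive anc(d,j) via R1 from anc(d,g), cites(g,j)
round 2: derive anc(e,e) via R1 from anc(e,j), cites(j,e)
round 2: derive anc(f,j) via R1 from anc(f,g), cites(g,j)
round 2: derive anc(g,e) via R1 from anc(g,j), cites(j,e)
round 2: derive anc(j,j) via R1 from anc(j,e), cites(e,j)
round 3: derive anc(a,j) via R1 from anc(a,g), cites(g,j)
round 3: derive anc(d,e) via R1 from anc(d,j), cites(j,e)
round 3: derive anc(f,e) via R1 from anc(f,j), cites(j,e)
round 4: derive anc(a,e) via R1 from anc(a,j), cites(j,e)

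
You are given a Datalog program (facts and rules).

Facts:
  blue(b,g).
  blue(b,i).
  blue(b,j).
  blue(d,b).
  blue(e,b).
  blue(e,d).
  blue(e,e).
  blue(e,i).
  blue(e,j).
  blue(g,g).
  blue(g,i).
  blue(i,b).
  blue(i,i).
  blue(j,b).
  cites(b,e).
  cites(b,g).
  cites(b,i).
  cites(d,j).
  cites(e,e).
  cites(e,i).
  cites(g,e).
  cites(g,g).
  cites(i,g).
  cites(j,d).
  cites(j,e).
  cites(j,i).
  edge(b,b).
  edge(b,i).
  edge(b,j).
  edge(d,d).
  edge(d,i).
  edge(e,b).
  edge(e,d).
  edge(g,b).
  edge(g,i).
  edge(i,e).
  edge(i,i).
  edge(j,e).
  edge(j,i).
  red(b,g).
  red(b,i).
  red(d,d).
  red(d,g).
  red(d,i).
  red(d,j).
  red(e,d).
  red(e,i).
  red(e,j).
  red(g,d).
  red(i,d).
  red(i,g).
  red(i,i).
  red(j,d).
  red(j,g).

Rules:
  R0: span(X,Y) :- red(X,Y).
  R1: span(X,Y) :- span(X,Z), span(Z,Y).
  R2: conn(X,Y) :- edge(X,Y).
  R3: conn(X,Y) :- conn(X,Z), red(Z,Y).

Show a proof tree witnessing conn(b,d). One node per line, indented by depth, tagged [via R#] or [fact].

round 1: derive conn(b,b) via R2 from edge(b,b)
round 1: derive conn(b,i) via R2 from edge(b,i)
round 1: derive conn(b,j) via R2 from edge(b,j)
round 1: derive conn(d,d) via R2 from edge(d,d)
round 1: derive conn(d,i) via R2 from edge(d,i)
round 1: derive conn(e,b) via R2 from edge(e,b)
round 1: derive conn(e,d) via R2 from edge(e,d)
round 1: derive conn(g,b) via R2 from edge(g,b)
round 1: derive conn(g,i) via R2 from edge(g,i)
round 1: derive conn(i,e) via R2 from edge(i,e)
round 1: derive conn(i,i) via R2 from edge(i,i)
round 1: derive conn(j,e) via R2 from edge(j,e)
round 1: derive conn(j,i) via R2 from edge(j,i)
round 2: derive conn(b,d) via R3 from conn(b,i), red(i,d)
round 2: derive conn(b,g) via R3 from conn(b,b), red(b,g)
round 2: derive conn(d,g) via R3 from conn(d,d), red(d,g)
round 2: derive conn(d,j) via R3 from conn(d,d), red(d,j)
round 2: derive conn(e,g) via R3 from conn(e,b), red(b,g)
round 2: derive conn(e,i) via R3 from conn(e,b), red(b,i)
round 2: derive conn(e,j) via R3 from conn(e,d), red(d,j)
round 2: derive conn(g,d) via R3 from conn(g,i), red(i,d)
round 2: derive conn(g,g) via R3 from conn(g,b), red(b,g)
round 2: derive conn(i,d) via R3 from conn(i,e), red(e,d)
round 2: derive conn(i,g) via R3 from conn(i,i), red(i,g)
round 2: derive conn(i,j) via R3 from conn(i,e), red(e,j)
round 2: derive conn(j,d) via R3 from conn(j,e), red(e,d)
round 2: derive conn(j,g) via R3 from conn(j,i), red(i,g)
round 2: derive conn(j,j) via R3 from conn(j,e), red(e,j)
round 3: derive conn(g,j) via R3 from conn(g,d), red(d,j)

conn(b,d)  [via R3]
  conn(b,i)  [via R2]
    edge(b,i)  [fact]
  red(i,d)  [fact]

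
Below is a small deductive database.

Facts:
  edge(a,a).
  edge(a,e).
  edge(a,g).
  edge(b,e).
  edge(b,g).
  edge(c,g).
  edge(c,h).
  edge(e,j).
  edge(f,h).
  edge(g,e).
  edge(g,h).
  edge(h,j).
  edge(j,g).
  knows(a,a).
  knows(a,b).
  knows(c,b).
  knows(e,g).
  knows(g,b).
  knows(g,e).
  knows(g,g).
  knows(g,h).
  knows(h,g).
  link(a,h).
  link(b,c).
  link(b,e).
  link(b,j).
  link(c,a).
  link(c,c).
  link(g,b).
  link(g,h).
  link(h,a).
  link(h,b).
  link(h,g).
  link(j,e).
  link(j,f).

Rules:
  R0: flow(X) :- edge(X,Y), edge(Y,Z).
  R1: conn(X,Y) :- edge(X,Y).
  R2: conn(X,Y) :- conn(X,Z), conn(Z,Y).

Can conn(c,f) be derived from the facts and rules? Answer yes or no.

no

round 1: derive conn(a,a) via R1 from edge(a,a)
round 1: derive conn(a,e) via R1 from edge(a,e)
round 1: derive conn(a,g) via R1 from edge(a,g)
round 1: derive conn(b,e) via R1 from edge(b,e)
round 1: derive conn(b,g) via R1 from edge(b,g)
round 1: derive conn(c,g) via R1 from edge(c,g)
round 1: derive conn(c,h) via R1 from edge(c,h)
round 1: derive conn(e,j) via R1 from edge(e,j)
round 1: derive conn(f,h) via R1 from edge(f,h)
round 1: derive conn(g,e) via R1 from edge(g,e)
round 1: derive conn(g,h) via R1 from edge(g,h)
round 1: derive conn(h,j) via R1 from edge(h,j)
round 1: derive conn(j,g) via R1 from edge(j,g)
round 2: derive conn(a,h) via R2 from conn(a,g), conn(g,h)
round 2: derive conn(a,j) via R2 from conn(a,e), conn(e,j)
round 2: derive conn(b,h) via R2 from conn(b,g), conn(g,h)
round 2: derive conn(b,j) via R2 from conn(b,e), conn(e,j)
round 2: derive conn(c,e) via R2 from conn(c,g), conn(g,e)
round 2: derive conn(c,j) via R2 from conn(c,h), conn(h,j)
round 2: derive conn(e,g) via R2 from conn(e,j), conn(j,g)
round 2: derive conn(f,j) via R2 from conn(f,h), conn(h,j)
round 2: derive conn(g,j) via R2 from conn(g,e), conn(e,j)
round 2: derive conn(h,g) via R2 from conn(h,j), conn(j,g)
round 2: derive conn(j,e) via R2 from conn(j,g), conn(g,e)
round 2: derive conn(j,h) via R2 from conn(j,g), conn(g,h)
round 3: derive conn(e,e) via R2 from conn(e,g), conn(g,e)
round 3: derive conn(e,h) via R2 from conn(e,g), conn(g,h)
round 3: derive conn(f,e) via R2 from conn(f,j), conn(j,e)
round 3: derive conn(f,g) via R2 from conn(f,h), conn(h,g)
round 3: derive conn(g,g) via R2 from conn(g,e), conn(e,g)
round 3: derive conn(h,e) via R2 from conn(h,g), conn(g,e)
round 3: derive conn(h,h) via R2 from conn(h,g), conn(g,h)
round 3: derive conn(j,j) via R2 from conn(j,e), conn(e,j)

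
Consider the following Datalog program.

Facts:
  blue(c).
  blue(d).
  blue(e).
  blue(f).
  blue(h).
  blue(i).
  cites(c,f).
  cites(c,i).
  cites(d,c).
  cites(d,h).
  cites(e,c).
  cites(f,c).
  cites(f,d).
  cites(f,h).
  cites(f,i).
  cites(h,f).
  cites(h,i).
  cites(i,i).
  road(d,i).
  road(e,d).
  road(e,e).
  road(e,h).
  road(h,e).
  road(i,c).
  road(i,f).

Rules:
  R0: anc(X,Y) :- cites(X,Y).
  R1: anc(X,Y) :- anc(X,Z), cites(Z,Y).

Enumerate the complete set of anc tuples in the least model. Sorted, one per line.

anc(c,c)
anc(c,d)
anc(c,f)
anc(c,h)
anc(c,i)
anc(d,c)
anc(d,d)
anc(d,f)
anc(d,h)
anc(d,i)
anc(e,c)
anc(e,d)
anc(e,f)
anc(e,h)
anc(e,i)
anc(f,c)
anc(f,d)
anc(f,f)
anc(f,h)
anc(f,i)
anc(h,c)
anc(h,d)
anc(h,f)
anc(h,h)
anc(h,i)
anc(i,i)

round 1: derive anc(c,f) via R0 from cites(c,f)
round 1: derive anc(c,i) via R0 from cites(c,i)
round 1: derive anc(d,c) via R0 from cites(d,c)
round 1: derive anc(d,h) via R0 from cites(d,h)
round 1: derive anc(e,c) via R0 from cites(e,c)
round 1: derive anc(f,c) via R0 from cites(f,c)
round 1: derive anc(f,d) via R0 from cites(f,d)
round 1: derive anc(f,h) via R0 from cites(f,h)
round 1: derive anc(f,i) via R0 from cites(f,i)
round 1: derive anc(h,f) via R0 from cites(h,f)
round 1: derive anc(h,i) via R0 from cites(h,i)
round 1: derive anc(i,i) via R0 from cites(i,i)
round 2: derive anc(c,c) via R1 from anc(c,f), cites(f,c)
round 2: derive anc(c,d) via R1 from anc(c,f), cites(f,d)
round 2: derive anc(c,h) via R1 from anc(c,f), cites(f,h)
round 2: derive anc(d,f) via R1 from anc(d,c), cites(c,f)
round 2: derive anc(d,i) via R1 from anc(d,c), cites(c,i)
round 2: derive anc(e,f) via R1 from anc(e,c), cites(c,f)
round 2: derive anc(e,i) via R1 from anc(e,c), cites(c,i)
round 2: derive anc(f,f) via R1 from anc(f,c), cites(c,f)
round 2: derive anc(h,c) via R1 from anc(h,f), cites(f,c)
round 2: derive anc(h,d) via R1 from anc(h,f), cites(f,d)
round 2: derive anc(h,h) via R1 from anc(h,f), cites(f,h)
round 3: derive anc(d,d) via R1 from anc(d,f), cites(f,d)
round 3: derive anc(e,d) via R1 from anc(e,f), cites(f,d)
round 3: derive anc(e,h) via R1 from anc(e,f), cites(f,h)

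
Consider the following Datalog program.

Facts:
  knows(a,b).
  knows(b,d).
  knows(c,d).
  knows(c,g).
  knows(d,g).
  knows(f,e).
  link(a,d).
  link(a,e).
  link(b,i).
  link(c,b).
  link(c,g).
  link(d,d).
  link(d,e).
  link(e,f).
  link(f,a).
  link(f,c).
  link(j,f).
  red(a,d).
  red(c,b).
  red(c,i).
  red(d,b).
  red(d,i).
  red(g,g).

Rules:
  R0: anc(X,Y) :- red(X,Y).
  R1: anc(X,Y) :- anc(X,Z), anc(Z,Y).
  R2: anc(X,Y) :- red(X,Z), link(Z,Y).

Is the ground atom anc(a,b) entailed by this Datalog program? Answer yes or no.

yes

round 1: derive anc(a,d) via R0 from red(a,d)
round 1: derive anc(c,b) via R0 from red(c,b)
round 1: derive anc(c,i) via R0 from red(c,i)
round 1: derive anc(d,b) via R0 from red(d,b)
round 1: derive anc(d,i) via R0 from red(d,i)
round 1: derive anc(g,g) via R0 from red(g,g)
round 1: derive anc(a,e) via R2 from red(a,d), link(d,e)
round 2: derive anc(a,b) via R1 from anc(a,d), anc(d,b)
round 2: derive anc(a,i) via R1 from anc(a,d), anc(d,i)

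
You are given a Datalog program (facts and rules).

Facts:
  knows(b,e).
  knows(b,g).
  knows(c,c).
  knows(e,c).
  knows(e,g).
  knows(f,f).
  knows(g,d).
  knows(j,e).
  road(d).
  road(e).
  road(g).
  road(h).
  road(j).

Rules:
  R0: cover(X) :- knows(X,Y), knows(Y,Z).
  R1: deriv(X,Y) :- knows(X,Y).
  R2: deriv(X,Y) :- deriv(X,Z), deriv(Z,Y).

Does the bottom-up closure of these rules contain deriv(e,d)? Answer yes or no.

yes

round 1: derive deriv(b,e) via R1 from knows(b,e)
round 1: derive deriv(b,g) via R1 from knows(b,g)
round 1: derive deriv(c,c) via R1 from knows(c,c)
round 1: derive deriv(e,c) via R1 from knows(e,c)
round 1: derive deriv(e,g) via R1 from knows(e,g)
round 1: derive deriv(f,f) via R1 from knows(f,f)
round 1: derive deriv(g,d) via R1 from knows(g,d)
round 1: derive deriv(j,e) via R1 from knows(j,e)
round 2: derive deriv(b,c) via R2 from deriv(b,e), deriv(e,c)
round 2: derive deriv(b,d) via R2 from deriv(b,g), deriv(g,d)
round 2: derive deriv(e,d) via R2 from deriv(e,g), deriv(g,d)
round 2: derive deriv(j,c) via R2 from deriv(j,e), deriv(e,c)
round 2: derive deriv(j,g) via R2 from deriv(j,e), deriv(e,g)
round 3: derive deriv(j,d) via R2 from deriv(j,e), deriv(e,d)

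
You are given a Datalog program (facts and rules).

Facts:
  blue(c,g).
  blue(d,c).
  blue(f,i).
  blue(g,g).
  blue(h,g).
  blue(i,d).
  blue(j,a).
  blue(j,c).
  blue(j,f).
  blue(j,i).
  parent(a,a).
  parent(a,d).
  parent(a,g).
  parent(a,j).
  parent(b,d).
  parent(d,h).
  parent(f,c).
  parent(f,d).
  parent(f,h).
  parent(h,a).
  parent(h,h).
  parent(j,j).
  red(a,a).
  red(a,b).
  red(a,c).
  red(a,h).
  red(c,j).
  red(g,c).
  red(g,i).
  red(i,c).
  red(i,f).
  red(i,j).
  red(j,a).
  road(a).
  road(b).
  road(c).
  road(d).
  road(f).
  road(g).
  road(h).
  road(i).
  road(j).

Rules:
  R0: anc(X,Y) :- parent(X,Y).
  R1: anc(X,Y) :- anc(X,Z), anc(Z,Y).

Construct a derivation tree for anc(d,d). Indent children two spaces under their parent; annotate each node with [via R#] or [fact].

round 1: derive anc(a,a) via R0 from parent(a,a)
round 1: derive anc(a,d) via R0 from parent(a,d)
round 1: derive anc(a,g) via R0 from parent(a,g)
round 1: derive anc(a,j) via R0 from parent(a,j)
round 1: derive anc(b,d) via R0 from parent(b,d)
round 1: derive anc(d,h) via R0 from parent(d,h)
round 1: derive anc(f,c) via R0 from parent(f,c)
round 1: derive anc(f,d) via R0 from parent(f,d)
round 1: derive anc(f,h) via R0 from parent(f,h)
round 1: derive anc(h,a) via R0 from parent(h,a)
round 1: derive anc(h,h) via R0 from parent(h,h)
round 1: derive anc(j,j) via R0 from parent(j,j)
round 2: derive anc(a,h) via R1 from anc(a,d), anc(d,h)
round 2: derive anc(b,h) via R1 from anc(b,d), anc(d,h)
round 2: derive anc(d,a) via R1 from anc(d,h), anc(h,a)
round 2: derive anc(f,a) via R1 from anc(f,h), anc(h,a)
round 2: derive anc(h,d) via R1 from anc(h,a), anc(a,d)
round 2: derive anc(h,g) via R1 from anc(h,a), anc(a,g)
round 2: derive anc(h,j) via R1 from anc(h,a), anc(a,j)
round 3: derive anc(b,a) via R1 from anc(b,d), anc(d,a)
round 3: derive anc(b,g) via R1 from anc(b,h), anc(h,g)
round 3: derive anc(b,j) via R1 from anc(b,h), anc(h,j)
round 3: derive anc(d,d) via R1 from anc(d,a), anc(a,d)
round 3: derive anc(d,g) via R1 from anc(d,a), anc(a,g)
round 3: derive anc(d,j) via R1 from anc(d,a), anc(a,j)
round 3: derive anc(f,g) via R1 from anc(f,a), anc(a,g)
round 3: derive anc(f,j) via R1 from anc(f,a), anc(a,j)

anc(d,d)  [via R1]
  anc(d,a)  [via R1]
    anc(d,h)  [via R0]
      parent(d,h)  [fact]
    anc(h,a)  [via R0]
      parent(h,a)  [fact]
  anc(a,d)  [via R0]
    parent(a,d)  [fact]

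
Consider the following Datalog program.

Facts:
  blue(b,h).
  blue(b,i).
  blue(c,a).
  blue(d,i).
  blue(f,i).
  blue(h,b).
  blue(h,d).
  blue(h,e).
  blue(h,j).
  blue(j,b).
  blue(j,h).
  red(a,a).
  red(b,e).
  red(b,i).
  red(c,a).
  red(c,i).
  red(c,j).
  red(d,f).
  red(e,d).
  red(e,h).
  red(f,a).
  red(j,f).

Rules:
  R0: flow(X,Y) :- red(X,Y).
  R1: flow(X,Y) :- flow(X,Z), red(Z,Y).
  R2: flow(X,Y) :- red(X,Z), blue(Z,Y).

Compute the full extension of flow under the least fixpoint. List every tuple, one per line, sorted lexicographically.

round 1: derive flow(a,a) via R0 from red(a,a)
round 1: derive flow(b,e) via R0 from red(b,e)
round 1: derive flow(b,i) via R0 from red(b,i)
round 1: derive flow(c,a) via R0 from red(c,a)
round 1: derive flow(c,i) via R0 from red(c,i)
round 1: derive flow(c,j) via R0 from red(c,j)
round 1: derive flow(d,f) via R0 from red(d,f)
round 1: derive flow(e,d) via R0 from red(e,d)
round 1: derive flow(e,h) via R0 from red(e,h)
round 1: derive flow(f,a) via R0 from red(f,a)
round 1: derive flow(j,f) via R0 from red(j,f)
round 1: derive flow(c,b) via R2 from red(c,j), blue(j,b)
round 1: derive flow(c,h) via R2 from red(c,j), blue(j,h)
round 1: derive flow(d,i) via R2 from red(d,f), blue(f,i)
round 1: derive flow(e,b) via R2 from red(e,h), blue(h,b)
round 1: derive flow(e,e) via R2 from red(e,h), blue(h,e)
round 1: derive flow(e,i) via R2 from red(e,d), blue(d,i)
round 1: derive flow(e,j) via R2 from red(e,h), blue(h,j)
round 1: derive flow(j,i) via R2 from red(j,f), blue(f,i)
round 2: derive flow(b,d) via R1 from flow(b,e), red(e,d)
round 2: derive flow(b,h) via R1 from flow(b,e), red(e,h)
round 2: derive flow(c,e) via R1 from flow(c,b), red(b,e)
round 2: derive flow(c,f) via R1 from flow(c,j), red(j,f)
round 2: derive flow(d,a) via R1 from flow(d,f), red(f,a)
round 2: derive flow(e,f) via R1 from flow(e,d), red(d,f)
round 2: derive flow(j,a) via R1 from flow(j,f), red(f,a)
round 3: derive flow(b,f) via R1 from flow(b,d), red(d,f)
round 3: derive flow(c,d) via R1 from flow(c,e), red(e,d)
round 3: derive flow(e,a) via R1 from flow(e,f), red(f,a)
round 4: derive flow(b,a) via R1 from flow(b,f), red(f,a)

flow(a,a)
flow(b,a)
flow(b,d)
flow(b,e)
flow(b,f)
flow(b,h)
flow(b,i)
flow(c,a)
flow(c,b)
flow(c,d)
flow(c,e)
flow(c,f)
flow(c,h)
flow(c,i)
flow(c,j)
flow(d,a)
flow(d,f)
flow(d,i)
flow(e,a)
flow(e,b)
flow(e,d)
flow(e,e)
flow(e,f)
flow(e,h)
flow(e,i)
flow(e,j)
flow(f,a)
flow(j,a)
flow(j,f)
flow(j,i)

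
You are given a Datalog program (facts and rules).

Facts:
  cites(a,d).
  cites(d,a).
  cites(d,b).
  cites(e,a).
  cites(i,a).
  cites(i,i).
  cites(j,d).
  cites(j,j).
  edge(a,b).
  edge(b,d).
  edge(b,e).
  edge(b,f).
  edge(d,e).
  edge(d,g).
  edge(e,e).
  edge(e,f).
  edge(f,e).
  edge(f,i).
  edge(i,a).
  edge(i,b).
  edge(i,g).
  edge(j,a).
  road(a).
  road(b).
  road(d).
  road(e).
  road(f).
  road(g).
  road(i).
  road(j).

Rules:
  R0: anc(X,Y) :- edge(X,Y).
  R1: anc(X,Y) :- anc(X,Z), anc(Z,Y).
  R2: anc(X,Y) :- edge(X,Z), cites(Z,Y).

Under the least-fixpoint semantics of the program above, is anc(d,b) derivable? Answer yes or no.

yes

round 1: derive anc(a,b) via R0 from edge(a,b)
round 1: derive anc(b,d) via R0 from edge(b,d)
round 1: derive anc(b,e) via R0 from edge(b,e)
round 1: derive anc(b,f) via R0 from edge(b,f)
round 1: derive anc(d,e) via R0 from edge(d,e)
round 1: derive anc(d,g) via R0 from edge(d,g)
round 1: derive anc(e,e) via R0 from edge(e,e)
round 1: derive anc(e,f) via R0 from edge(e,f)
round 1: derive anc(f,e) via R0 from edge(f,e)
round 1: derive anc(f,i) via R0 from edge(f,i)
round 1: derive anc(i,a) via R0 from edge(i,a)
round 1: derive anc(i,b) via R0 from edge(i,b)
round 1: derive anc(i,g) via R0 from edge(i,g)
round 1: derive anc(j,a) via R0 from edge(j,a)
round 1: derive anc(b,a) via R2 from edge(b,d), cites(d,a)
round 1: derive anc(b,b) via R2 from edge(b,d), cites(d,b)
round 1: derive anc(d,a) via R2 from edge(d,e), cites(e,a)
round 1: derive anc(e,a) via R2 from edge(e,e), cites(e,a)
round 1: derive anc(f,a) via R2 from edge(f,e), cites(e,a)
round 1: derive anc(i,d) via R2 from edge(i,a), cites(a,d)
round 1: derive anc(j,d) via R2 from edge(j,a), cites(a,d)
round 2: derive anc(a,a) via R1 from anc(a,b), anc(b,a)
round 2: derive anc(a,d) via R1 from anc(a,b), anc(b,d)
round 2: derive anc(a,e) via R1 from anc(a,b), anc(b,e)
round 2: derive anc(a,f) via R1 from anc(a,b), anc(b,f)
round 2: derive anc(b,g) via R1 from anc(b,d), anc(d,g)
round 2: derive anc(b,i) via R1 from anc(b,f), anc(f,i)
round 2: derive anc(d,b) via R1 from anc(d,a), anc(a,b)
round 2: derive anc(d,f) via R1 from anc(d,e), anc(e,f)
round 2: derive anc(e,b) via R1 from anc(e,a), anc(a,b)
round 2: derive anc(e,i) via R1 from anc(e,f), anc(f,i)
round 2: derive anc(f,b) via R1 from anc(f,a), anc(a,b)
round 2: derive anc(f,d) via R1 from anc(f,i), anc(i,d)
round 2: derive anc(f,f) via R1 from anc(f,e), anc(e,f)
round 2: derive anc(f,g) via R1 from anc(f,i), anc(i,g)
round 2: derive anc(i,e) via R1 from anc(i,b), anc(b,e)
round 2: derive anc(i,f) via R1 from anc(i,b), anc(b,f)
round 2: derive anc(j,b) via R1 from anc(j,a), anc(a,b)
round 2: derive anc(j,e) via R1 from anc(j,d), anc(d,e)
round 2: derive anc(j,g) via R1 from anc(j,d), anc(d,g)
round 3: derive anc(a,g) via R1 from anc(a,b), anc(b,g)
round 3: derive anc(a,i) via R1 from anc(a,b), anc(b,i)
round 3: derive anc(d,d) via R1 from anc(d,a), anc(a,d)
round 3: derive anc(d,i) via R1 from anc(d,b), anc(b,i)
round 3: derive anc(e,d) via R1 from anc(e,a), anc(a,d)
round 3: derive anc(e,g) via R1 from anc(e,b), anc(b,g)
round 3: derive anc(i,i) via R1 from anc(i,b), anc(b,i)
round 3: derive anc(j,f) via R1 from anc(j,a), anc(a,f)
round 3: derive anc(j,i) via R1 from anc(j,b), anc(b,i)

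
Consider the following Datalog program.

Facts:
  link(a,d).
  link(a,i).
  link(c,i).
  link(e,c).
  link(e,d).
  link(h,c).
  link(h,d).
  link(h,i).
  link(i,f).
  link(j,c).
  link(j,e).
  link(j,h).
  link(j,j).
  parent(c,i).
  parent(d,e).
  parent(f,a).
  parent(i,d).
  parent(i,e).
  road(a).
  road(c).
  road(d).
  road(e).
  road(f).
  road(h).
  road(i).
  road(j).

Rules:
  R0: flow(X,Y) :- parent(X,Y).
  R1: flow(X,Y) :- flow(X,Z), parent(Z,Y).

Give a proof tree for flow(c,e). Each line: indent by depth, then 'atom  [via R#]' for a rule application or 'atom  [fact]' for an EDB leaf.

round 1: derive flow(c,i) via R0 from parent(c,i)
round 1: derive flow(d,e) via R0 from parent(d,e)
round 1: derive flow(f,a) via R0 from parent(f,a)
round 1: derive flow(i,d) via R0 from parent(i,d)
round 1: derive flow(i,e) via R0 from parent(i,e)
round 2: derive flow(c,d) via R1 from flow(c,i), parent(i,d)
round 2: derive flow(c,e) via R1 from flow(c,i), parent(i,e)

flow(c,e)  [via R1]
  flow(c,i)  [via R0]
    parent(c,i)  [fact]
  parent(i,e)  [fact]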